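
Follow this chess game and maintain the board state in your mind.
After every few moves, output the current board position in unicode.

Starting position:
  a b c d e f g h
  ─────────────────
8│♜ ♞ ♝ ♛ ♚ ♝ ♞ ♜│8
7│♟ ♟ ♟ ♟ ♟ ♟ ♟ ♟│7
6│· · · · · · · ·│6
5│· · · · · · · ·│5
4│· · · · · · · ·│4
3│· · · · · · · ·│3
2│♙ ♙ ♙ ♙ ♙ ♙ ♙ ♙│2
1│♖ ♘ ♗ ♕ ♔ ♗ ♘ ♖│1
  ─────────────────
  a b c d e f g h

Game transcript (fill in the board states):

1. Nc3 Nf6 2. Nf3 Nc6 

  a b c d e f g h
  ─────────────────
8│♜ · ♝ ♛ ♚ ♝ · ♜│8
7│♟ ♟ ♟ ♟ ♟ ♟ ♟ ♟│7
6│· · ♞ · · ♞ · ·│6
5│· · · · · · · ·│5
4│· · · · · · · ·│4
3│· · ♘ · · ♘ · ·│3
2│♙ ♙ ♙ ♙ ♙ ♙ ♙ ♙│2
1│♖ · ♗ ♕ ♔ ♗ · ♖│1
  ─────────────────
  a b c d e f g h

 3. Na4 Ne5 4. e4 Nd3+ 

  a b c d e f g h
  ─────────────────
8│♜ · ♝ ♛ ♚ ♝ · ♜│8
7│♟ ♟ ♟ ♟ ♟ ♟ ♟ ♟│7
6│· · · · · ♞ · ·│6
5│· · · · · · · ·│5
4│♘ · · · ♙ · · ·│4
3│· · · ♞ · ♘ · ·│3
2│♙ ♙ ♙ ♙ · ♙ ♙ ♙│2
1│♖ · ♗ ♕ ♔ ♗ · ♖│1
  ─────────────────
  a b c d e f g h

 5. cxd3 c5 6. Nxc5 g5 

  a b c d e f g h
  ─────────────────
8│♜ · ♝ ♛ ♚ ♝ · ♜│8
7│♟ ♟ · ♟ ♟ ♟ · ♟│7
6│· · · · · ♞ · ·│6
5│· · ♘ · · · ♟ ·│5
4│· · · · ♙ · · ·│4
3│· · · ♙ · ♘ · ·│3
2│♙ ♙ · ♙ · ♙ ♙ ♙│2
1│♖ · ♗ ♕ ♔ ♗ · ♖│1
  ─────────────────
  a b c d e f g h

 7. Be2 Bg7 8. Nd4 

  a b c d e f g h
  ─────────────────
8│♜ · ♝ ♛ ♚ · · ♜│8
7│♟ ♟ · ♟ ♟ ♟ ♝ ♟│7
6│· · · · · ♞ · ·│6
5│· · ♘ · · · ♟ ·│5
4│· · · ♘ ♙ · · ·│4
3│· · · ♙ · · · ·│3
2│♙ ♙ · ♙ ♗ ♙ ♙ ♙│2
1│♖ · ♗ ♕ ♔ · · ♖│1
  ─────────────────
  a b c d e f g h


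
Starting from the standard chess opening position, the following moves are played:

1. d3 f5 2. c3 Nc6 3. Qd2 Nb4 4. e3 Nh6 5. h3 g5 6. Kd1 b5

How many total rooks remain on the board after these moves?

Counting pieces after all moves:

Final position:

  a b c d e f g h
  ─────────────────
8│♜ · ♝ ♛ ♚ ♝ · ♜│8
7│♟ · ♟ ♟ ♟ · · ♟│7
6│· · · · · · · ♞│6
5│· ♟ · · · ♟ ♟ ·│5
4│· ♞ · · · · · ·│4
3│· · ♙ ♙ ♙ · · ♙│3
2│♙ ♙ · ♕ · ♙ ♙ ·│2
1│♖ ♘ ♗ ♔ · ♗ ♘ ♖│1
  ─────────────────
  a b c d e f g h


4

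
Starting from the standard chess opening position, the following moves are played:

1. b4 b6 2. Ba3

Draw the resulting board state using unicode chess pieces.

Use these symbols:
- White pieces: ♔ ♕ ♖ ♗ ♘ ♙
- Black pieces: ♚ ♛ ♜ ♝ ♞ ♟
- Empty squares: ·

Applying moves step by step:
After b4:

♜ ♞ ♝ ♛ ♚ ♝ ♞ ♜
♟ ♟ ♟ ♟ ♟ ♟ ♟ ♟
· · · · · · · ·
· · · · · · · ·
· ♙ · · · · · ·
· · · · · · · ·
♙ · ♙ ♙ ♙ ♙ ♙ ♙
♖ ♘ ♗ ♕ ♔ ♗ ♘ ♖


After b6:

♜ ♞ ♝ ♛ ♚ ♝ ♞ ♜
♟ · ♟ ♟ ♟ ♟ ♟ ♟
· ♟ · · · · · ·
· · · · · · · ·
· ♙ · · · · · ·
· · · · · · · ·
♙ · ♙ ♙ ♙ ♙ ♙ ♙
♖ ♘ ♗ ♕ ♔ ♗ ♘ ♖


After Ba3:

♜ ♞ ♝ ♛ ♚ ♝ ♞ ♜
♟ · ♟ ♟ ♟ ♟ ♟ ♟
· ♟ · · · · · ·
· · · · · · · ·
· ♙ · · · · · ·
♗ · · · · · · ·
♙ · ♙ ♙ ♙ ♙ ♙ ♙
♖ ♘ · ♕ ♔ ♗ ♘ ♖



  a b c d e f g h
  ─────────────────
8│♜ ♞ ♝ ♛ ♚ ♝ ♞ ♜│8
7│♟ · ♟ ♟ ♟ ♟ ♟ ♟│7
6│· ♟ · · · · · ·│6
5│· · · · · · · ·│5
4│· ♙ · · · · · ·│4
3│♗ · · · · · · ·│3
2│♙ · ♙ ♙ ♙ ♙ ♙ ♙│2
1│♖ ♘ · ♕ ♔ ♗ ♘ ♖│1
  ─────────────────
  a b c d e f g h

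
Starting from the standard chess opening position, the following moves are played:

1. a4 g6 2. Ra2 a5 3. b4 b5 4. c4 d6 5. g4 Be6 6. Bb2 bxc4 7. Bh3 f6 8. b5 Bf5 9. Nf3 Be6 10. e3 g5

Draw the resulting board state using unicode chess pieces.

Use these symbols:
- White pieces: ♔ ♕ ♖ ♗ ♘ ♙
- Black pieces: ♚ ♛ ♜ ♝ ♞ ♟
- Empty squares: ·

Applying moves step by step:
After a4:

♜ ♞ ♝ ♛ ♚ ♝ ♞ ♜
♟ ♟ ♟ ♟ ♟ ♟ ♟ ♟
· · · · · · · ·
· · · · · · · ·
♙ · · · · · · ·
· · · · · · · ·
· ♙ ♙ ♙ ♙ ♙ ♙ ♙
♖ ♘ ♗ ♕ ♔ ♗ ♘ ♖


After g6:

♜ ♞ ♝ ♛ ♚ ♝ ♞ ♜
♟ ♟ ♟ ♟ ♟ ♟ · ♟
· · · · · · ♟ ·
· · · · · · · ·
♙ · · · · · · ·
· · · · · · · ·
· ♙ ♙ ♙ ♙ ♙ ♙ ♙
♖ ♘ ♗ ♕ ♔ ♗ ♘ ♖


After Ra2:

♜ ♞ ♝ ♛ ♚ ♝ ♞ ♜
♟ ♟ ♟ ♟ ♟ ♟ · ♟
· · · · · · ♟ ·
· · · · · · · ·
♙ · · · · · · ·
· · · · · · · ·
♖ ♙ ♙ ♙ ♙ ♙ ♙ ♙
· ♘ ♗ ♕ ♔ ♗ ♘ ♖


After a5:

♜ ♞ ♝ ♛ ♚ ♝ ♞ ♜
· ♟ ♟ ♟ ♟ ♟ · ♟
· · · · · · ♟ ·
♟ · · · · · · ·
♙ · · · · · · ·
· · · · · · · ·
♖ ♙ ♙ ♙ ♙ ♙ ♙ ♙
· ♘ ♗ ♕ ♔ ♗ ♘ ♖


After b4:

♜ ♞ ♝ ♛ ♚ ♝ ♞ ♜
· ♟ ♟ ♟ ♟ ♟ · ♟
· · · · · · ♟ ·
♟ · · · · · · ·
♙ ♙ · · · · · ·
· · · · · · · ·
♖ · ♙ ♙ ♙ ♙ ♙ ♙
· ♘ ♗ ♕ ♔ ♗ ♘ ♖


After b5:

♜ ♞ ♝ ♛ ♚ ♝ ♞ ♜
· · ♟ ♟ ♟ ♟ · ♟
· · · · · · ♟ ·
♟ ♟ · · · · · ·
♙ ♙ · · · · · ·
· · · · · · · ·
♖ · ♙ ♙ ♙ ♙ ♙ ♙
· ♘ ♗ ♕ ♔ ♗ ♘ ♖


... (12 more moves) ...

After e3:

♜ ♞ · ♛ ♚ ♝ ♞ ♜
· · ♟ · ♟ · · ♟
· · · ♟ ♝ ♟ ♟ ·
♟ ♙ · · · · · ·
♙ · ♟ · · · ♙ ·
· · · · ♙ ♘ · ♗
♖ ♗ · ♙ · ♙ · ♙
· ♘ · ♕ ♔ · · ♖


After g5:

♜ ♞ · ♛ ♚ ♝ ♞ ♜
· · ♟ · ♟ · · ♟
· · · ♟ ♝ ♟ · ·
♟ ♙ · · · · ♟ ·
♙ · ♟ · · · ♙ ·
· · · · ♙ ♘ · ♗
♖ ♗ · ♙ · ♙ · ♙
· ♘ · ♕ ♔ · · ♖



  a b c d e f g h
  ─────────────────
8│♜ ♞ · ♛ ♚ ♝ ♞ ♜│8
7│· · ♟ · ♟ · · ♟│7
6│· · · ♟ ♝ ♟ · ·│6
5│♟ ♙ · · · · ♟ ·│5
4│♙ · ♟ · · · ♙ ·│4
3│· · · · ♙ ♘ · ♗│3
2│♖ ♗ · ♙ · ♙ · ♙│2
1│· ♘ · ♕ ♔ · · ♖│1
  ─────────────────
  a b c d e f g h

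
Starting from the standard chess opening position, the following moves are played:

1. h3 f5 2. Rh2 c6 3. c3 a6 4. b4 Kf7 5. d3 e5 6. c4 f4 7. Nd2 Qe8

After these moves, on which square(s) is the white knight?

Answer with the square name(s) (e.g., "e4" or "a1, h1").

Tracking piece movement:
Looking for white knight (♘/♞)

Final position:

  a b c d e f g h
  ─────────────────
8│♜ ♞ ♝ · ♛ ♝ ♞ ♜│8
7│· ♟ · ♟ · ♚ ♟ ♟│7
6│♟ · ♟ · · · · ·│6
5│· · · · ♟ · · ·│5
4│· ♙ ♙ · · ♟ · ·│4
3│· · · ♙ · · · ♙│3
2│♙ · · ♘ ♙ ♙ ♙ ♖│2
1│♖ · ♗ ♕ ♔ ♗ ♘ ·│1
  ─────────────────
  a b c d e f g h


d2, g1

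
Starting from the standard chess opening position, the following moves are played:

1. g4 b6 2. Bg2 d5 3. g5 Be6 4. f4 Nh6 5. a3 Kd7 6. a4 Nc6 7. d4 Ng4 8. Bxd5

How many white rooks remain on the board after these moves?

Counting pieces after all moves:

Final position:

  a b c d e f g h
  ─────────────────
8│♜ · · ♛ · ♝ · ♜│8
7│♟ · ♟ ♚ ♟ ♟ ♟ ♟│7
6│· ♟ ♞ · ♝ · · ·│6
5│· · · ♗ · · ♙ ·│5
4│♙ · · ♙ · ♙ ♞ ·│4
3│· · · · · · · ·│3
2│· ♙ ♙ · ♙ · · ♙│2
1│♖ ♘ ♗ ♕ ♔ · ♘ ♖│1
  ─────────────────
  a b c d e f g h


2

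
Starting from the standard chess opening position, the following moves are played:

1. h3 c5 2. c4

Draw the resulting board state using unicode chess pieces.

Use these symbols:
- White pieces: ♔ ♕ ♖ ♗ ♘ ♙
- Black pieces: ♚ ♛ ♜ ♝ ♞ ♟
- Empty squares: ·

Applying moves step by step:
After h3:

♜ ♞ ♝ ♛ ♚ ♝ ♞ ♜
♟ ♟ ♟ ♟ ♟ ♟ ♟ ♟
· · · · · · · ·
· · · · · · · ·
· · · · · · · ·
· · · · · · · ♙
♙ ♙ ♙ ♙ ♙ ♙ ♙ ·
♖ ♘ ♗ ♕ ♔ ♗ ♘ ♖


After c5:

♜ ♞ ♝ ♛ ♚ ♝ ♞ ♜
♟ ♟ · ♟ ♟ ♟ ♟ ♟
· · · · · · · ·
· · ♟ · · · · ·
· · · · · · · ·
· · · · · · · ♙
♙ ♙ ♙ ♙ ♙ ♙ ♙ ·
♖ ♘ ♗ ♕ ♔ ♗ ♘ ♖


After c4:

♜ ♞ ♝ ♛ ♚ ♝ ♞ ♜
♟ ♟ · ♟ ♟ ♟ ♟ ♟
· · · · · · · ·
· · ♟ · · · · ·
· · ♙ · · · · ·
· · · · · · · ♙
♙ ♙ · ♙ ♙ ♙ ♙ ·
♖ ♘ ♗ ♕ ♔ ♗ ♘ ♖



  a b c d e f g h
  ─────────────────
8│♜ ♞ ♝ ♛ ♚ ♝ ♞ ♜│8
7│♟ ♟ · ♟ ♟ ♟ ♟ ♟│7
6│· · · · · · · ·│6
5│· · ♟ · · · · ·│5
4│· · ♙ · · · · ·│4
3│· · · · · · · ♙│3
2│♙ ♙ · ♙ ♙ ♙ ♙ ·│2
1│♖ ♘ ♗ ♕ ♔ ♗ ♘ ♖│1
  ─────────────────
  a b c d e f g h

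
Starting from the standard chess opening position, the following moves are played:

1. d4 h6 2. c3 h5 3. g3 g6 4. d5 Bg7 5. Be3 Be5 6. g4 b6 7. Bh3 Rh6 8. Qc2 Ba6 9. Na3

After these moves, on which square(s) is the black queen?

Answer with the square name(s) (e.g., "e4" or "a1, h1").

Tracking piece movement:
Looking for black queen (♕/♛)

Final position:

  a b c d e f g h
  ─────────────────
8│♜ ♞ · ♛ ♚ · ♞ ·│8
7│♟ · ♟ ♟ ♟ ♟ · ·│7
6│♝ ♟ · · · · ♟ ♜│6
5│· · · ♙ ♝ · · ♟│5
4│· · · · · · ♙ ·│4
3│♘ · ♙ · ♗ · · ♗│3
2│♙ ♙ ♕ · ♙ ♙ · ♙│2
1│♖ · · · ♔ · ♘ ♖│1
  ─────────────────
  a b c d e f g h


d8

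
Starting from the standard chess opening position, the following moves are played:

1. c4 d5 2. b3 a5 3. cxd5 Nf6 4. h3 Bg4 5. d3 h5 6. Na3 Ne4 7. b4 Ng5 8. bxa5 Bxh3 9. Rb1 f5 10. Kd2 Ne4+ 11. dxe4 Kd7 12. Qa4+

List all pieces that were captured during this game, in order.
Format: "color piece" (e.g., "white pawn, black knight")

Tracking captures:
  cxd5: captured black pawn
  bxa5: captured black pawn
  Bxh3: captured white pawn
  dxe4: captured black knight

black pawn, black pawn, white pawn, black knight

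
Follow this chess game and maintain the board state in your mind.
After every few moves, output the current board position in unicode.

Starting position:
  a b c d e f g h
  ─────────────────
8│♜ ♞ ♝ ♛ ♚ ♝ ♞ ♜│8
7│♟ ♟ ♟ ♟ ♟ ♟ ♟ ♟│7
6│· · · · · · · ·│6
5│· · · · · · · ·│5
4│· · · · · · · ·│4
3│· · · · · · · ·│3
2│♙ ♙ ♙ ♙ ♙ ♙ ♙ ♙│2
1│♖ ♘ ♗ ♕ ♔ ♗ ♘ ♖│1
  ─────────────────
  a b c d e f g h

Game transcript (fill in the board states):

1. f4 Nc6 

  a b c d e f g h
  ─────────────────
8│♜ · ♝ ♛ ♚ ♝ ♞ ♜│8
7│♟ ♟ ♟ ♟ ♟ ♟ ♟ ♟│7
6│· · ♞ · · · · ·│6
5│· · · · · · · ·│5
4│· · · · · ♙ · ·│4
3│· · · · · · · ·│3
2│♙ ♙ ♙ ♙ ♙ · ♙ ♙│2
1│♖ ♘ ♗ ♕ ♔ ♗ ♘ ♖│1
  ─────────────────
  a b c d e f g h

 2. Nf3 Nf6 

  a b c d e f g h
  ─────────────────
8│♜ · ♝ ♛ ♚ ♝ · ♜│8
7│♟ ♟ ♟ ♟ ♟ ♟ ♟ ♟│7
6│· · ♞ · · ♞ · ·│6
5│· · · · · · · ·│5
4│· · · · · ♙ · ·│4
3│· · · · · ♘ · ·│3
2│♙ ♙ ♙ ♙ ♙ · ♙ ♙│2
1│♖ ♘ ♗ ♕ ♔ ♗ · ♖│1
  ─────────────────
  a b c d e f g h

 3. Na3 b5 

  a b c d e f g h
  ─────────────────
8│♜ · ♝ ♛ ♚ ♝ · ♜│8
7│♟ · ♟ ♟ ♟ ♟ ♟ ♟│7
6│· · ♞ · · ♞ · ·│6
5│· ♟ · · · · · ·│5
4│· · · · · ♙ · ·│4
3│♘ · · · · ♘ · ·│3
2│♙ ♙ ♙ ♙ ♙ · ♙ ♙│2
1│♖ · ♗ ♕ ♔ ♗ · ♖│1
  ─────────────────
  a b c d e f g h

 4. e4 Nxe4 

  a b c d e f g h
  ─────────────────
8│♜ · ♝ ♛ ♚ ♝ · ♜│8
7│♟ · ♟ ♟ ♟ ♟ ♟ ♟│7
6│· · ♞ · · · · ·│6
5│· ♟ · · · · · ·│5
4│· · · · ♞ ♙ · ·│4
3│♘ · · · · ♘ · ·│3
2│♙ ♙ ♙ ♙ · · ♙ ♙│2
1│♖ · ♗ ♕ ♔ ♗ · ♖│1
  ─────────────────
  a b c d e f g h

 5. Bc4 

  a b c d e f g h
  ─────────────────
8│♜ · ♝ ♛ ♚ ♝ · ♜│8
7│♟ · ♟ ♟ ♟ ♟ ♟ ♟│7
6│· · ♞ · · · · ·│6
5│· ♟ · · · · · ·│5
4│· · ♗ · ♞ ♙ · ·│4
3│♘ · · · · ♘ · ·│3
2│♙ ♙ ♙ ♙ · · ♙ ♙│2
1│♖ · ♗ ♕ ♔ · · ♖│1
  ─────────────────
  a b c d e f g h


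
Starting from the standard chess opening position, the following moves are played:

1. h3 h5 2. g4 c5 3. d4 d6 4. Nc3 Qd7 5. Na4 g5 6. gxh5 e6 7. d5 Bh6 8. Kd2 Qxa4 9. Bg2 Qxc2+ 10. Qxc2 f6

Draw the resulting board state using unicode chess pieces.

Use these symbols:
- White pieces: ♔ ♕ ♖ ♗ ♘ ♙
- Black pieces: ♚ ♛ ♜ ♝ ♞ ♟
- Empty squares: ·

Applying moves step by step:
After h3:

♜ ♞ ♝ ♛ ♚ ♝ ♞ ♜
♟ ♟ ♟ ♟ ♟ ♟ ♟ ♟
· · · · · · · ·
· · · · · · · ·
· · · · · · · ·
· · · · · · · ♙
♙ ♙ ♙ ♙ ♙ ♙ ♙ ·
♖ ♘ ♗ ♕ ♔ ♗ ♘ ♖


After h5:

♜ ♞ ♝ ♛ ♚ ♝ ♞ ♜
♟ ♟ ♟ ♟ ♟ ♟ ♟ ·
· · · · · · · ·
· · · · · · · ♟
· · · · · · · ·
· · · · · · · ♙
♙ ♙ ♙ ♙ ♙ ♙ ♙ ·
♖ ♘ ♗ ♕ ♔ ♗ ♘ ♖


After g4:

♜ ♞ ♝ ♛ ♚ ♝ ♞ ♜
♟ ♟ ♟ ♟ ♟ ♟ ♟ ·
· · · · · · · ·
· · · · · · · ♟
· · · · · · ♙ ·
· · · · · · · ♙
♙ ♙ ♙ ♙ ♙ ♙ · ·
♖ ♘ ♗ ♕ ♔ ♗ ♘ ♖


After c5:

♜ ♞ ♝ ♛ ♚ ♝ ♞ ♜
♟ ♟ · ♟ ♟ ♟ ♟ ·
· · · · · · · ·
· · ♟ · · · · ♟
· · · · · · ♙ ·
· · · · · · · ♙
♙ ♙ ♙ ♙ ♙ ♙ · ·
♖ ♘ ♗ ♕ ♔ ♗ ♘ ♖


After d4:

♜ ♞ ♝ ♛ ♚ ♝ ♞ ♜
♟ ♟ · ♟ ♟ ♟ ♟ ·
· · · · · · · ·
· · ♟ · · · · ♟
· · · ♙ · · ♙ ·
· · · · · · · ♙
♙ ♙ ♙ · ♙ ♙ · ·
♖ ♘ ♗ ♕ ♔ ♗ ♘ ♖


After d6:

♜ ♞ ♝ ♛ ♚ ♝ ♞ ♜
♟ ♟ · · ♟ ♟ ♟ ·
· · · ♟ · · · ·
· · ♟ · · · · ♟
· · · ♙ · · ♙ ·
· · · · · · · ♙
♙ ♙ ♙ · ♙ ♙ · ·
♖ ♘ ♗ ♕ ♔ ♗ ♘ ♖


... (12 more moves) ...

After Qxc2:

♜ ♞ ♝ · ♚ · ♞ ♜
♟ ♟ · · · ♟ · ·
· · · ♟ ♟ · · ♝
· · ♟ ♙ · · ♟ ♙
· · · · · · · ·
· · · · · · · ♙
♙ ♙ ♕ ♔ ♙ ♙ ♗ ·
♖ · ♗ · · · ♘ ♖


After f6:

♜ ♞ ♝ · ♚ · ♞ ♜
♟ ♟ · · · · · ·
· · · ♟ ♟ ♟ · ♝
· · ♟ ♙ · · ♟ ♙
· · · · · · · ·
· · · · · · · ♙
♙ ♙ ♕ ♔ ♙ ♙ ♗ ·
♖ · ♗ · · · ♘ ♖



  a b c d e f g h
  ─────────────────
8│♜ ♞ ♝ · ♚ · ♞ ♜│8
7│♟ ♟ · · · · · ·│7
6│· · · ♟ ♟ ♟ · ♝│6
5│· · ♟ ♙ · · ♟ ♙│5
4│· · · · · · · ·│4
3│· · · · · · · ♙│3
2│♙ ♙ ♕ ♔ ♙ ♙ ♗ ·│2
1│♖ · ♗ · · · ♘ ♖│1
  ─────────────────
  a b c d e f g h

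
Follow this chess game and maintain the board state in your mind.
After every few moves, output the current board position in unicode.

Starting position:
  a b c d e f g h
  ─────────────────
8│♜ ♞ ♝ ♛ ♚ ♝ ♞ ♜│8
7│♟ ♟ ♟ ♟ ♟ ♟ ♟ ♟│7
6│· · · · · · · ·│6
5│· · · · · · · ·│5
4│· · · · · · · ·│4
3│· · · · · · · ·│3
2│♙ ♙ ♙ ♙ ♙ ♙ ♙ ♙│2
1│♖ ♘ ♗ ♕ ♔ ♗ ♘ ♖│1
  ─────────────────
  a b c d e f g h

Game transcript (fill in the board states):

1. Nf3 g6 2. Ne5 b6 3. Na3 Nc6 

  a b c d e f g h
  ─────────────────
8│♜ · ♝ ♛ ♚ ♝ ♞ ♜│8
7│♟ · ♟ ♟ ♟ ♟ · ♟│7
6│· ♟ ♞ · · · ♟ ·│6
5│· · · · ♘ · · ·│5
4│· · · · · · · ·│4
3│♘ · · · · · · ·│3
2│♙ ♙ ♙ ♙ ♙ ♙ ♙ ♙│2
1│♖ · ♗ ♕ ♔ ♗ · ♖│1
  ─────────────────
  a b c d e f g h

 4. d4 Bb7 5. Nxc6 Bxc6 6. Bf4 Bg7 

  a b c d e f g h
  ─────────────────
8│♜ · · ♛ ♚ · ♞ ♜│8
7│♟ · ♟ ♟ ♟ ♟ ♝ ♟│7
6│· ♟ ♝ · · · ♟ ·│6
5│· · · · · · · ·│5
4│· · · ♙ · ♗ · ·│4
3│♘ · · · · · · ·│3
2│♙ ♙ ♙ · ♙ ♙ ♙ ♙│2
1│♖ · · ♕ ♔ ♗ · ♖│1
  ─────────────────
  a b c d e f g h

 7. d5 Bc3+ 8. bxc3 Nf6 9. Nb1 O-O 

  a b c d e f g h
  ─────────────────
8│♜ · · ♛ · ♜ ♚ ·│8
7│♟ · ♟ ♟ ♟ ♟ · ♟│7
6│· ♟ ♝ · · ♞ ♟ ·│6
5│· · · ♙ · · · ·│5
4│· · · · · ♗ · ·│4
3│· · ♙ · · · · ·│3
2│♙ · ♙ · ♙ ♙ ♙ ♙│2
1│♖ ♘ · ♕ ♔ ♗ · ♖│1
  ─────────────────
  a b c d e f g h

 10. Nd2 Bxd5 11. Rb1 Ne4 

  a b c d e f g h
  ─────────────────
8│♜ · · ♛ · ♜ ♚ ·│8
7│♟ · ♟ ♟ ♟ ♟ · ♟│7
6│· ♟ · · · · ♟ ·│6
5│· · · ♝ · · · ·│5
4│· · · · ♞ ♗ · ·│4
3│· · ♙ · · · · ·│3
2│♙ · ♙ ♘ ♙ ♙ ♙ ♙│2
1│· ♖ · ♕ ♔ ♗ · ♖│1
  ─────────────────
  a b c d e f g h


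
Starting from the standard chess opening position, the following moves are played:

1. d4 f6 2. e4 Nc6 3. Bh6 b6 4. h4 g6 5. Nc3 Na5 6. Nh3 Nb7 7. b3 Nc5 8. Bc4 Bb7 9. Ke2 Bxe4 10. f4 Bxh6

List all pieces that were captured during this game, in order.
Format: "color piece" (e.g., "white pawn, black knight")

Tracking captures:
  Bxe4: captured white pawn
  Bxh6: captured white bishop

white pawn, white bishop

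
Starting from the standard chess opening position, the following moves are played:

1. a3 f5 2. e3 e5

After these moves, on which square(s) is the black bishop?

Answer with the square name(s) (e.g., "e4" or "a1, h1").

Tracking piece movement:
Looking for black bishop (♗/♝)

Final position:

  a b c d e f g h
  ─────────────────
8│♜ ♞ ♝ ♛ ♚ ♝ ♞ ♜│8
7│♟ ♟ ♟ ♟ · · ♟ ♟│7
6│· · · · · · · ·│6
5│· · · · ♟ ♟ · ·│5
4│· · · · · · · ·│4
3│♙ · · · ♙ · · ·│3
2│· ♙ ♙ ♙ · ♙ ♙ ♙│2
1│♖ ♘ ♗ ♕ ♔ ♗ ♘ ♖│1
  ─────────────────
  a b c d e f g h


c8, f8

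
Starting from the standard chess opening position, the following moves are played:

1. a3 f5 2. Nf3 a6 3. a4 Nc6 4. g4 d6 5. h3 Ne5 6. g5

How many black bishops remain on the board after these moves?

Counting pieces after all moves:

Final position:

  a b c d e f g h
  ─────────────────
8│♜ · ♝ ♛ ♚ ♝ ♞ ♜│8
7│· ♟ ♟ · ♟ · ♟ ♟│7
6│♟ · · ♟ · · · ·│6
5│· · · · ♞ ♟ ♙ ·│5
4│♙ · · · · · · ·│4
3│· · · · · ♘ · ♙│3
2│· ♙ ♙ ♙ ♙ ♙ · ·│2
1│♖ ♘ ♗ ♕ ♔ ♗ · ♖│1
  ─────────────────
  a b c d e f g h


2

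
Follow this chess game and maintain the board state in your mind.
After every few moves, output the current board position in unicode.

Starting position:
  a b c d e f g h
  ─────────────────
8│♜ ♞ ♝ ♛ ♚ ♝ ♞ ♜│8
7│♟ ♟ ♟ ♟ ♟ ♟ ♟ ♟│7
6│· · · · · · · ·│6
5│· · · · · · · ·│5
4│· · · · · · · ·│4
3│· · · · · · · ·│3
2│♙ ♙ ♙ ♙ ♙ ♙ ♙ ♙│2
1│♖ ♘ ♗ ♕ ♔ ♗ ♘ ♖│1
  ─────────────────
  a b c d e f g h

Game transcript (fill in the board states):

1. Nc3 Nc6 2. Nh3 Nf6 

  a b c d e f g h
  ─────────────────
8│♜ · ♝ ♛ ♚ ♝ · ♜│8
7│♟ ♟ ♟ ♟ ♟ ♟ ♟ ♟│7
6│· · ♞ · · ♞ · ·│6
5│· · · · · · · ·│5
4│· · · · · · · ·│4
3│· · ♘ · · · · ♘│3
2│♙ ♙ ♙ ♙ ♙ ♙ ♙ ♙│2
1│♖ · ♗ ♕ ♔ ♗ · ♖│1
  ─────────────────
  a b c d e f g h

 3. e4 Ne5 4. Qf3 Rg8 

  a b c d e f g h
  ─────────────────
8│♜ · ♝ ♛ ♚ ♝ ♜ ·│8
7│♟ ♟ ♟ ♟ ♟ ♟ ♟ ♟│7
6│· · · · · ♞ · ·│6
5│· · · · ♞ · · ·│5
4│· · · · ♙ · · ·│4
3│· · ♘ · · ♕ · ♘│3
2│♙ ♙ ♙ ♙ · ♙ ♙ ♙│2
1│♖ · ♗ · ♔ ♗ · ♖│1
  ─────────────────
  a b c d e f g h

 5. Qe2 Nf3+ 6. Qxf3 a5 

  a b c d e f g h
  ─────────────────
8│♜ · ♝ ♛ ♚ ♝ ♜ ·│8
7│· ♟ ♟ ♟ ♟ ♟ ♟ ♟│7
6│· · · · · ♞ · ·│6
5│♟ · · · · · · ·│5
4│· · · · ♙ · · ·│4
3│· · ♘ · · ♕ · ♘│3
2│♙ ♙ ♙ ♙ · ♙ ♙ ♙│2
1│♖ · ♗ · ♔ ♗ · ♖│1
  ─────────────────
  a b c d e f g h

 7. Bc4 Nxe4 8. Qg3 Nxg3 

  a b c d e f g h
  ─────────────────
8│♜ · ♝ ♛ ♚ ♝ ♜ ·│8
7│· ♟ ♟ ♟ ♟ ♟ ♟ ♟│7
6│· · · · · · · ·│6
5│♟ · · · · · · ·│5
4│· · ♗ · · · · ·│4
3│· · ♘ · · · ♞ ♘│3
2│♙ ♙ ♙ ♙ · ♙ ♙ ♙│2
1│♖ · ♗ · ♔ · · ♖│1
  ─────────────────
  a b c d e f g h

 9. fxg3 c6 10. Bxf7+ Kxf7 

  a b c d e f g h
  ─────────────────
8│♜ · ♝ ♛ · ♝ ♜ ·│8
7│· ♟ · ♟ ♟ ♚ ♟ ♟│7
6│· · ♟ · · · · ·│6
5│♟ · · · · · · ·│5
4│· · · · · · · ·│4
3│· · ♘ · · · ♙ ♘│3
2│♙ ♙ ♙ ♙ · · ♙ ♙│2
1│♖ · ♗ · ♔ · · ♖│1
  ─────────────────
  a b c d e f g h



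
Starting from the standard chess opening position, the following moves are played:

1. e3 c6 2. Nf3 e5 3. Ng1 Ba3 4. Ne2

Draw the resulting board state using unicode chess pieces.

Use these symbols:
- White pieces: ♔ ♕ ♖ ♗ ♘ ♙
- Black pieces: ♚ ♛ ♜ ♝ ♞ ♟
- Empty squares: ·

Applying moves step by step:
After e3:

♜ ♞ ♝ ♛ ♚ ♝ ♞ ♜
♟ ♟ ♟ ♟ ♟ ♟ ♟ ♟
· · · · · · · ·
· · · · · · · ·
· · · · · · · ·
· · · · ♙ · · ·
♙ ♙ ♙ ♙ · ♙ ♙ ♙
♖ ♘ ♗ ♕ ♔ ♗ ♘ ♖


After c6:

♜ ♞ ♝ ♛ ♚ ♝ ♞ ♜
♟ ♟ · ♟ ♟ ♟ ♟ ♟
· · ♟ · · · · ·
· · · · · · · ·
· · · · · · · ·
· · · · ♙ · · ·
♙ ♙ ♙ ♙ · ♙ ♙ ♙
♖ ♘ ♗ ♕ ♔ ♗ ♘ ♖


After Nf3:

♜ ♞ ♝ ♛ ♚ ♝ ♞ ♜
♟ ♟ · ♟ ♟ ♟ ♟ ♟
· · ♟ · · · · ·
· · · · · · · ·
· · · · · · · ·
· · · · ♙ ♘ · ·
♙ ♙ ♙ ♙ · ♙ ♙ ♙
♖ ♘ ♗ ♕ ♔ ♗ · ♖


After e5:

♜ ♞ ♝ ♛ ♚ ♝ ♞ ♜
♟ ♟ · ♟ · ♟ ♟ ♟
· · ♟ · · · · ·
· · · · ♟ · · ·
· · · · · · · ·
· · · · ♙ ♘ · ·
♙ ♙ ♙ ♙ · ♙ ♙ ♙
♖ ♘ ♗ ♕ ♔ ♗ · ♖


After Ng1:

♜ ♞ ♝ ♛ ♚ ♝ ♞ ♜
♟ ♟ · ♟ · ♟ ♟ ♟
· · ♟ · · · · ·
· · · · ♟ · · ·
· · · · · · · ·
· · · · ♙ · · ·
♙ ♙ ♙ ♙ · ♙ ♙ ♙
♖ ♘ ♗ ♕ ♔ ♗ ♘ ♖


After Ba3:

♜ ♞ ♝ ♛ ♚ · ♞ ♜
♟ ♟ · ♟ · ♟ ♟ ♟
· · ♟ · · · · ·
· · · · ♟ · · ·
· · · · · · · ·
♝ · · · ♙ · · ·
♙ ♙ ♙ ♙ · ♙ ♙ ♙
♖ ♘ ♗ ♕ ♔ ♗ ♘ ♖


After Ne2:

♜ ♞ ♝ ♛ ♚ · ♞ ♜
♟ ♟ · ♟ · ♟ ♟ ♟
· · ♟ · · · · ·
· · · · ♟ · · ·
· · · · · · · ·
♝ · · · ♙ · · ·
♙ ♙ ♙ ♙ ♘ ♙ ♙ ♙
♖ ♘ ♗ ♕ ♔ ♗ · ♖



  a b c d e f g h
  ─────────────────
8│♜ ♞ ♝ ♛ ♚ · ♞ ♜│8
7│♟ ♟ · ♟ · ♟ ♟ ♟│7
6│· · ♟ · · · · ·│6
5│· · · · ♟ · · ·│5
4│· · · · · · · ·│4
3│♝ · · · ♙ · · ·│3
2│♙ ♙ ♙ ♙ ♘ ♙ ♙ ♙│2
1│♖ ♘ ♗ ♕ ♔ ♗ · ♖│1
  ─────────────────
  a b c d e f g h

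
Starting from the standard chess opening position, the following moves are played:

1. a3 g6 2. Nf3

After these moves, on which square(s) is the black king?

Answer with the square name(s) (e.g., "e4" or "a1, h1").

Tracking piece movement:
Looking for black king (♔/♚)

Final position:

  a b c d e f g h
  ─────────────────
8│♜ ♞ ♝ ♛ ♚ ♝ ♞ ♜│8
7│♟ ♟ ♟ ♟ ♟ ♟ · ♟│7
6│· · · · · · ♟ ·│6
5│· · · · · · · ·│5
4│· · · · · · · ·│4
3│♙ · · · · ♘ · ·│3
2│· ♙ ♙ ♙ ♙ ♙ ♙ ♙│2
1│♖ ♘ ♗ ♕ ♔ ♗ · ♖│1
  ─────────────────
  a b c d e f g h


e8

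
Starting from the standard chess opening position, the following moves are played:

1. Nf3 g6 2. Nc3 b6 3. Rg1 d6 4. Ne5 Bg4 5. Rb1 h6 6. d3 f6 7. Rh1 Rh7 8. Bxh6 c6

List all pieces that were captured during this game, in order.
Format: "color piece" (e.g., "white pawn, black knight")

Tracking captures:
  Bxh6: captured black pawn

black pawn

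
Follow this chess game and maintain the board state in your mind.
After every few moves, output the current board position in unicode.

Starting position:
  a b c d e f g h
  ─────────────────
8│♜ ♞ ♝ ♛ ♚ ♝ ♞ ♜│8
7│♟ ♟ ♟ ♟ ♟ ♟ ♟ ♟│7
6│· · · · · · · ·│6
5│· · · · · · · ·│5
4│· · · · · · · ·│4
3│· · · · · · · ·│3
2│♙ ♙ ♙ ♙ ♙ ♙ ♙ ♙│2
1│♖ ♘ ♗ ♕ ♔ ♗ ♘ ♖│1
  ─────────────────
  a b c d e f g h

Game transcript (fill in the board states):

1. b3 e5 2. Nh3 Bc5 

  a b c d e f g h
  ─────────────────
8│♜ ♞ ♝ ♛ ♚ · ♞ ♜│8
7│♟ ♟ ♟ ♟ · ♟ ♟ ♟│7
6│· · · · · · · ·│6
5│· · ♝ · ♟ · · ·│5
4│· · · · · · · ·│4
3│· ♙ · · · · · ♘│3
2│♙ · ♙ ♙ ♙ ♙ ♙ ♙│2
1│♖ ♘ ♗ ♕ ♔ ♗ · ♖│1
  ─────────────────
  a b c d e f g h

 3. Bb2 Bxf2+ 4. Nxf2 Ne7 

  a b c d e f g h
  ─────────────────
8│♜ ♞ ♝ ♛ ♚ · · ♜│8
7│♟ ♟ ♟ ♟ ♞ ♟ ♟ ♟│7
6│· · · · · · · ·│6
5│· · · · ♟ · · ·│5
4│· · · · · · · ·│4
3│· ♙ · · · · · ·│3
2│♙ ♗ ♙ ♙ ♙ ♘ ♙ ♙│2
1│♖ ♘ · ♕ ♔ ♗ · ♖│1
  ─────────────────
  a b c d e f g h

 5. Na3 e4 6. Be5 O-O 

  a b c d e f g h
  ─────────────────
8│♜ ♞ ♝ ♛ · ♜ ♚ ·│8
7│♟ ♟ ♟ ♟ ♞ ♟ ♟ ♟│7
6│· · · · · · · ·│6
5│· · · · ♗ · · ·│5
4│· · · · ♟ · · ·│4
3│♘ ♙ · · · · · ·│3
2│♙ · ♙ ♙ ♙ ♘ ♙ ♙│2
1│♖ · · ♕ ♔ ♗ · ♖│1
  ─────────────────
  a b c d e f g h



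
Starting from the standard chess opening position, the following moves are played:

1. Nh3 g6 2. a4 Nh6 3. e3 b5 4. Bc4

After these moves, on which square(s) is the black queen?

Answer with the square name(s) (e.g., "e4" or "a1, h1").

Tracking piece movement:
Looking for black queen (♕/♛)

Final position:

  a b c d e f g h
  ─────────────────
8│♜ ♞ ♝ ♛ ♚ ♝ · ♜│8
7│♟ · ♟ ♟ ♟ ♟ · ♟│7
6│· · · · · · ♟ ♞│6
5│· ♟ · · · · · ·│5
4│♙ · ♗ · · · · ·│4
3│· · · · ♙ · · ♘│3
2│· ♙ ♙ ♙ · ♙ ♙ ♙│2
1│♖ ♘ ♗ ♕ ♔ · · ♖│1
  ─────────────────
  a b c d e f g h


d8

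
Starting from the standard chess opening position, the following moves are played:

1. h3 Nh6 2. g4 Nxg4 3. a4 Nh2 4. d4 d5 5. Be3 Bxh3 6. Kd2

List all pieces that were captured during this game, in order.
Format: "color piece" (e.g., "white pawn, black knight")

Tracking captures:
  Nxg4: captured white pawn
  Bxh3: captured white pawn

white pawn, white pawn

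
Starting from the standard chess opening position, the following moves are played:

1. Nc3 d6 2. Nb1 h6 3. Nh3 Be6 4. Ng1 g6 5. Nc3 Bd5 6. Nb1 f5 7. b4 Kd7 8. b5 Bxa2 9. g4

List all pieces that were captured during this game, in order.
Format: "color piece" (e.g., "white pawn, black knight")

Tracking captures:
  Bxa2: captured white pawn

white pawn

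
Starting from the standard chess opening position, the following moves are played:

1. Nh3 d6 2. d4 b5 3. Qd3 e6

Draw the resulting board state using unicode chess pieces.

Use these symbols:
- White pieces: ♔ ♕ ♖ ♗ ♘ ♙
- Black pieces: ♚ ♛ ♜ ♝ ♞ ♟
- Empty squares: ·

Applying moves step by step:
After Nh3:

♜ ♞ ♝ ♛ ♚ ♝ ♞ ♜
♟ ♟ ♟ ♟ ♟ ♟ ♟ ♟
· · · · · · · ·
· · · · · · · ·
· · · · · · · ·
· · · · · · · ♘
♙ ♙ ♙ ♙ ♙ ♙ ♙ ♙
♖ ♘ ♗ ♕ ♔ ♗ · ♖


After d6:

♜ ♞ ♝ ♛ ♚ ♝ ♞ ♜
♟ ♟ ♟ · ♟ ♟ ♟ ♟
· · · ♟ · · · ·
· · · · · · · ·
· · · · · · · ·
· · · · · · · ♘
♙ ♙ ♙ ♙ ♙ ♙ ♙ ♙
♖ ♘ ♗ ♕ ♔ ♗ · ♖


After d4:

♜ ♞ ♝ ♛ ♚ ♝ ♞ ♜
♟ ♟ ♟ · ♟ ♟ ♟ ♟
· · · ♟ · · · ·
· · · · · · · ·
· · · ♙ · · · ·
· · · · · · · ♘
♙ ♙ ♙ · ♙ ♙ ♙ ♙
♖ ♘ ♗ ♕ ♔ ♗ · ♖


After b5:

♜ ♞ ♝ ♛ ♚ ♝ ♞ ♜
♟ · ♟ · ♟ ♟ ♟ ♟
· · · ♟ · · · ·
· ♟ · · · · · ·
· · · ♙ · · · ·
· · · · · · · ♘
♙ ♙ ♙ · ♙ ♙ ♙ ♙
♖ ♘ ♗ ♕ ♔ ♗ · ♖


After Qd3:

♜ ♞ ♝ ♛ ♚ ♝ ♞ ♜
♟ · ♟ · ♟ ♟ ♟ ♟
· · · ♟ · · · ·
· ♟ · · · · · ·
· · · ♙ · · · ·
· · · ♕ · · · ♘
♙ ♙ ♙ · ♙ ♙ ♙ ♙
♖ ♘ ♗ · ♔ ♗ · ♖


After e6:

♜ ♞ ♝ ♛ ♚ ♝ ♞ ♜
♟ · ♟ · · ♟ ♟ ♟
· · · ♟ ♟ · · ·
· ♟ · · · · · ·
· · · ♙ · · · ·
· · · ♕ · · · ♘
♙ ♙ ♙ · ♙ ♙ ♙ ♙
♖ ♘ ♗ · ♔ ♗ · ♖



  a b c d e f g h
  ─────────────────
8│♜ ♞ ♝ ♛ ♚ ♝ ♞ ♜│8
7│♟ · ♟ · · ♟ ♟ ♟│7
6│· · · ♟ ♟ · · ·│6
5│· ♟ · · · · · ·│5
4│· · · ♙ · · · ·│4
3│· · · ♕ · · · ♘│3
2│♙ ♙ ♙ · ♙ ♙ ♙ ♙│2
1│♖ ♘ ♗ · ♔ ♗ · ♖│1
  ─────────────────
  a b c d e f g h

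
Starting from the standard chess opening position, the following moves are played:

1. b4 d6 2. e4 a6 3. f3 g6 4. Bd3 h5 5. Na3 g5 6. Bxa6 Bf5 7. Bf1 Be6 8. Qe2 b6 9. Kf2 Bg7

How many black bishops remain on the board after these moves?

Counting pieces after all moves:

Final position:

  a b c d e f g h
  ─────────────────
8│♜ ♞ · ♛ ♚ · ♞ ♜│8
7│· · ♟ · ♟ ♟ ♝ ·│7
6│· ♟ · ♟ ♝ · · ·│6
5│· · · · · · ♟ ♟│5
4│· ♙ · · ♙ · · ·│4
3│♘ · · · · ♙ · ·│3
2│♙ · ♙ ♙ ♕ ♔ ♙ ♙│2
1│♖ · ♗ · · ♗ ♘ ♖│1
  ─────────────────
  a b c d e f g h


2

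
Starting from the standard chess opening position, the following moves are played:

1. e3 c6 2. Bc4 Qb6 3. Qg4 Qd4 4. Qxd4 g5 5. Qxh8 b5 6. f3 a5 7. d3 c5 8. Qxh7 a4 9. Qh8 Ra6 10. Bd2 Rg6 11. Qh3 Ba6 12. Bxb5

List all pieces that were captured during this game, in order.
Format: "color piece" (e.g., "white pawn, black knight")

Tracking captures:
  Qxd4: captured black queen
  Qxh8: captured black rook
  Qxh7: captured black pawn
  Bxb5: captured black pawn

black queen, black rook, black pawn, black pawn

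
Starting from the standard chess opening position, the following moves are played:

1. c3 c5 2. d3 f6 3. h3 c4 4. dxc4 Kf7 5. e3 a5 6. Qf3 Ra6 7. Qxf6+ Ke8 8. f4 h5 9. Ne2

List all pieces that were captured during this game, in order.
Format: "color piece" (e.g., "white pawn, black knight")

Tracking captures:
  dxc4: captured black pawn
  Qxf6+: captured black pawn

black pawn, black pawn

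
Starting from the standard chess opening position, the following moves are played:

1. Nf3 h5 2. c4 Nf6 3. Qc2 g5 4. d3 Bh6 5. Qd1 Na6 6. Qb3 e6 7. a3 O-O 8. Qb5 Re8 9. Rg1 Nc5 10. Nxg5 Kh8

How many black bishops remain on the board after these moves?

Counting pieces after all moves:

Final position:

  a b c d e f g h
  ─────────────────
8│♜ · ♝ ♛ ♜ · · ♚│8
7│♟ ♟ ♟ ♟ · ♟ · ·│7
6│· · · · ♟ ♞ · ♝│6
5│· ♕ ♞ · · · ♘ ♟│5
4│· · ♙ · · · · ·│4
3│♙ · · ♙ · · · ·│3
2│· ♙ · · ♙ ♙ ♙ ♙│2
1│♖ ♘ ♗ · ♔ ♗ ♖ ·│1
  ─────────────────
  a b c d e f g h


2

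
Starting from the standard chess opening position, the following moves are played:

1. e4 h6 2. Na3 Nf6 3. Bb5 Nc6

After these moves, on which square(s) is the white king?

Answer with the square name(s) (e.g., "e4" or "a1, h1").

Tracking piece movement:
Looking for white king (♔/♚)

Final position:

  a b c d e f g h
  ─────────────────
8│♜ · ♝ ♛ ♚ ♝ · ♜│8
7│♟ ♟ ♟ ♟ ♟ ♟ ♟ ·│7
6│· · ♞ · · ♞ · ♟│6
5│· ♗ · · · · · ·│5
4│· · · · ♙ · · ·│4
3│♘ · · · · · · ·│3
2│♙ ♙ ♙ ♙ · ♙ ♙ ♙│2
1│♖ · ♗ ♕ ♔ · ♘ ♖│1
  ─────────────────
  a b c d e f g h


e1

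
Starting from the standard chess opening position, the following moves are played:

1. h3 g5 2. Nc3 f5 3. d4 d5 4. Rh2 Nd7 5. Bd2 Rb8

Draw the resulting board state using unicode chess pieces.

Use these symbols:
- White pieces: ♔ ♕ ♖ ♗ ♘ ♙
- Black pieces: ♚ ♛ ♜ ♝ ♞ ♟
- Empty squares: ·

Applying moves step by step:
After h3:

♜ ♞ ♝ ♛ ♚ ♝ ♞ ♜
♟ ♟ ♟ ♟ ♟ ♟ ♟ ♟
· · · · · · · ·
· · · · · · · ·
· · · · · · · ·
· · · · · · · ♙
♙ ♙ ♙ ♙ ♙ ♙ ♙ ·
♖ ♘ ♗ ♕ ♔ ♗ ♘ ♖


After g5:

♜ ♞ ♝ ♛ ♚ ♝ ♞ ♜
♟ ♟ ♟ ♟ ♟ ♟ · ♟
· · · · · · · ·
· · · · · · ♟ ·
· · · · · · · ·
· · · · · · · ♙
♙ ♙ ♙ ♙ ♙ ♙ ♙ ·
♖ ♘ ♗ ♕ ♔ ♗ ♘ ♖


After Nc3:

♜ ♞ ♝ ♛ ♚ ♝ ♞ ♜
♟ ♟ ♟ ♟ ♟ ♟ · ♟
· · · · · · · ·
· · · · · · ♟ ·
· · · · · · · ·
· · ♘ · · · · ♙
♙ ♙ ♙ ♙ ♙ ♙ ♙ ·
♖ · ♗ ♕ ♔ ♗ ♘ ♖


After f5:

♜ ♞ ♝ ♛ ♚ ♝ ♞ ♜
♟ ♟ ♟ ♟ ♟ · · ♟
· · · · · · · ·
· · · · · ♟ ♟ ·
· · · · · · · ·
· · ♘ · · · · ♙
♙ ♙ ♙ ♙ ♙ ♙ ♙ ·
♖ · ♗ ♕ ♔ ♗ ♘ ♖


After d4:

♜ ♞ ♝ ♛ ♚ ♝ ♞ ♜
♟ ♟ ♟ ♟ ♟ · · ♟
· · · · · · · ·
· · · · · ♟ ♟ ·
· · · ♙ · · · ·
· · ♘ · · · · ♙
♙ ♙ ♙ · ♙ ♙ ♙ ·
♖ · ♗ ♕ ♔ ♗ ♘ ♖


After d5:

♜ ♞ ♝ ♛ ♚ ♝ ♞ ♜
♟ ♟ ♟ · ♟ · · ♟
· · · · · · · ·
· · · ♟ · ♟ ♟ ·
· · · ♙ · · · ·
· · ♘ · · · · ♙
♙ ♙ ♙ · ♙ ♙ ♙ ·
♖ · ♗ ♕ ♔ ♗ ♘ ♖


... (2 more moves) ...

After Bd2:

♜ · ♝ ♛ ♚ ♝ ♞ ♜
♟ ♟ ♟ ♞ ♟ · · ♟
· · · · · · · ·
· · · ♟ · ♟ ♟ ·
· · · ♙ · · · ·
· · ♘ · · · · ♙
♙ ♙ ♙ ♗ ♙ ♙ ♙ ♖
♖ · · ♕ ♔ ♗ ♘ ·


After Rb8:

· ♜ ♝ ♛ ♚ ♝ ♞ ♜
♟ ♟ ♟ ♞ ♟ · · ♟
· · · · · · · ·
· · · ♟ · ♟ ♟ ·
· · · ♙ · · · ·
· · ♘ · · · · ♙
♙ ♙ ♙ ♗ ♙ ♙ ♙ ♖
♖ · · ♕ ♔ ♗ ♘ ·



  a b c d e f g h
  ─────────────────
8│· ♜ ♝ ♛ ♚ ♝ ♞ ♜│8
7│♟ ♟ ♟ ♞ ♟ · · ♟│7
6│· · · · · · · ·│6
5│· · · ♟ · ♟ ♟ ·│5
4│· · · ♙ · · · ·│4
3│· · ♘ · · · · ♙│3
2│♙ ♙ ♙ ♗ ♙ ♙ ♙ ♖│2
1│♖ · · ♕ ♔ ♗ ♘ ·│1
  ─────────────────
  a b c d e f g h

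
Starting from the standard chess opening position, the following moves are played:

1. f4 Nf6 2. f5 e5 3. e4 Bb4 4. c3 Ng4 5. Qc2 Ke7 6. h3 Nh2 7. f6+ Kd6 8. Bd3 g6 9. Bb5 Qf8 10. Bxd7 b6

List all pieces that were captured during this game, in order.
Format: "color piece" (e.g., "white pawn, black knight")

Tracking captures:
  Bxd7: captured black pawn

black pawn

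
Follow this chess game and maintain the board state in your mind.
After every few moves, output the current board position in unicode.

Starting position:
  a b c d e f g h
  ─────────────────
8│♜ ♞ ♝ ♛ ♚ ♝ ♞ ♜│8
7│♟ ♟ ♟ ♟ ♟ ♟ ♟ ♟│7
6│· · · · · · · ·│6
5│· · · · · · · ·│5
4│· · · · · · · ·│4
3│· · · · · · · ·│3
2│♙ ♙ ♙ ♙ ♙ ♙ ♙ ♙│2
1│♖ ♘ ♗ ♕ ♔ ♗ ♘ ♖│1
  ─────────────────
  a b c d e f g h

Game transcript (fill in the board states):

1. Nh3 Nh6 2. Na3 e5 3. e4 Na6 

  a b c d e f g h
  ─────────────────
8│♜ · ♝ ♛ ♚ ♝ · ♜│8
7│♟ ♟ ♟ ♟ · ♟ ♟ ♟│7
6│♞ · · · · · · ♞│6
5│· · · · ♟ · · ·│5
4│· · · · ♙ · · ·│4
3│♘ · · · · · · ♘│3
2│♙ ♙ ♙ ♙ · ♙ ♙ ♙│2
1│♖ · ♗ ♕ ♔ ♗ · ♖│1
  ─────────────────
  a b c d e f g h

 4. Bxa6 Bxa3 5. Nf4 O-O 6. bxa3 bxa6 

  a b c d e f g h
  ─────────────────
8│♜ · ♝ ♛ · ♜ ♚ ·│8
7│♟ · ♟ ♟ · ♟ ♟ ♟│7
6│♟ · · · · · · ♞│6
5│· · · · ♟ · · ·│5
4│· · · · ♙ ♘ · ·│4
3│♙ · · · · · · ·│3
2│♙ · ♙ ♙ · ♙ ♙ ♙│2
1│♖ · ♗ ♕ ♔ · · ♖│1
  ─────────────────
  a b c d e f g h

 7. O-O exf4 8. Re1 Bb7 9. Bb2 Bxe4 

  a b c d e f g h
  ─────────────────
8│♜ · · ♛ · ♜ ♚ ·│8
7│♟ · ♟ ♟ · ♟ ♟ ♟│7
6│♟ · · · · · · ♞│6
5│· · · · · · · ·│5
4│· · · · ♝ ♟ · ·│4
3│♙ · · · · · · ·│3
2│♙ ♗ ♙ ♙ · ♙ ♙ ♙│2
1│♖ · · ♕ ♖ · ♔ ·│1
  ─────────────────
  a b c d e f g h

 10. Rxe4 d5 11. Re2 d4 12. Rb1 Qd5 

  a b c d e f g h
  ─────────────────
8│♜ · · · · ♜ ♚ ·│8
7│♟ · ♟ · · ♟ ♟ ♟│7
6│♟ · · · · · · ♞│6
5│· · · ♛ · · · ·│5
4│· · · ♟ · ♟ · ·│4
3│♙ · · · · · · ·│3
2│♙ ♗ ♙ ♙ ♖ ♙ ♙ ♙│2
1│· ♖ · ♕ · · ♔ ·│1
  ─────────────────
  a b c d e f g h

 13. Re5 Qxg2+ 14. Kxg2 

  a b c d e f g h
  ─────────────────
8│♜ · · · · ♜ ♚ ·│8
7│♟ · ♟ · · ♟ ♟ ♟│7
6│♟ · · · · · · ♞│6
5│· · · · ♖ · · ·│5
4│· · · ♟ · ♟ · ·│4
3│♙ · · · · · · ·│3
2│♙ ♗ ♙ ♙ · ♙ ♔ ♙│2
1│· ♖ · ♕ · · · ·│1
  ─────────────────
  a b c d e f g h
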